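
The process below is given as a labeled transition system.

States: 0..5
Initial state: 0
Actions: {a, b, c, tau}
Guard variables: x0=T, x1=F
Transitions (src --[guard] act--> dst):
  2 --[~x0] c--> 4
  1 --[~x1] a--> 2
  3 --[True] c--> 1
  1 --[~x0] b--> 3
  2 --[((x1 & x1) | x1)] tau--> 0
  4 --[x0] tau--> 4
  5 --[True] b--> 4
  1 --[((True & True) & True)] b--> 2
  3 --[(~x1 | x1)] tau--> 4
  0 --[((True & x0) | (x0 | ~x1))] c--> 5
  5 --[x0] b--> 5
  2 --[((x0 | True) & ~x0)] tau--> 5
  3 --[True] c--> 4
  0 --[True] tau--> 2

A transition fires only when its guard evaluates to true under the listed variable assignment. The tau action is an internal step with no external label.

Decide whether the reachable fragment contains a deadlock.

Reach set: {0,2,4,5}
  0: c→5  tau→2  [2 exit(s)]
  2: ∅  [STUCK]
  4: tau→4  [1 exit(s)]
  5: b→4  b→5  [2 exit(s)]
witness 2: tau

Answer: DEADLOCK at state 2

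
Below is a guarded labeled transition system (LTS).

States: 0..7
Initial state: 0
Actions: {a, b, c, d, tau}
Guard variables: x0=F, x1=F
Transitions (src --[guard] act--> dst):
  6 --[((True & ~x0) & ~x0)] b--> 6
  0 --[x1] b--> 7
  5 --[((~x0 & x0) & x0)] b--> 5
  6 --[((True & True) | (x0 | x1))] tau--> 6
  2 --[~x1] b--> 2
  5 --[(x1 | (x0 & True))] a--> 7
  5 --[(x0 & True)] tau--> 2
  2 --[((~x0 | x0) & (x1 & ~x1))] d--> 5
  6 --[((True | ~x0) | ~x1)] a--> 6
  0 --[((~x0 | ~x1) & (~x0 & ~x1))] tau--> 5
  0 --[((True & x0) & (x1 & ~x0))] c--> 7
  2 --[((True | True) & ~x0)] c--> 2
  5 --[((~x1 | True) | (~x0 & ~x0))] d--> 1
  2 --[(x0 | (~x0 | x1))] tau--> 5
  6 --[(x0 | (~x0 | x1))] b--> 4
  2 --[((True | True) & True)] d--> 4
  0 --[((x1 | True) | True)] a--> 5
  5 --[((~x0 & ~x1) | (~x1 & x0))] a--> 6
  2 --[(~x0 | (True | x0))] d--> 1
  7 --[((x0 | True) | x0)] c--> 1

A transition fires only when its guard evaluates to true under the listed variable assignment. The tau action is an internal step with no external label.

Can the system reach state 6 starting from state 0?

Answer: REACHABLE

Working:
14 transition(s) survive guard evaluation.
Layer 0: {0}
Layer 1: {5}  cumulative {0,5}
Layer 2: {1,6}  cumulative {0,1,5,6}
Layer 3: {4}  cumulative {0,1,4,5,6}
Reach set: {0,1,4,5,6}
trace reaching 6: tau·a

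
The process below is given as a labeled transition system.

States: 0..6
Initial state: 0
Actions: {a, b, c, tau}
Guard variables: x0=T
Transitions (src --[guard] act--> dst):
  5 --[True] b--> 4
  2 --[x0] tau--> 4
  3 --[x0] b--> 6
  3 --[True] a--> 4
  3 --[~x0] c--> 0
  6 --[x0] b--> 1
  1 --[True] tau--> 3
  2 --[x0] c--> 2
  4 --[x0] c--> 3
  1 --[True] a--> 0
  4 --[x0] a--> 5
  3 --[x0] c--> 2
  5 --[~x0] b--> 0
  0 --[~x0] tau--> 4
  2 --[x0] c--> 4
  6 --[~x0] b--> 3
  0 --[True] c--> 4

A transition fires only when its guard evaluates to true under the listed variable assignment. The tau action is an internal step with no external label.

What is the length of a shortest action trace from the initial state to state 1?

Answer: 4

Analysis:
BFS to 1:
  Layer 0: {0}
  Layer 1: {4}
  Layer 2: {3,5}
  Layer 3: {2,6}
  Layer 4: {1}
first hit 1 at d=4 via c·c·b·b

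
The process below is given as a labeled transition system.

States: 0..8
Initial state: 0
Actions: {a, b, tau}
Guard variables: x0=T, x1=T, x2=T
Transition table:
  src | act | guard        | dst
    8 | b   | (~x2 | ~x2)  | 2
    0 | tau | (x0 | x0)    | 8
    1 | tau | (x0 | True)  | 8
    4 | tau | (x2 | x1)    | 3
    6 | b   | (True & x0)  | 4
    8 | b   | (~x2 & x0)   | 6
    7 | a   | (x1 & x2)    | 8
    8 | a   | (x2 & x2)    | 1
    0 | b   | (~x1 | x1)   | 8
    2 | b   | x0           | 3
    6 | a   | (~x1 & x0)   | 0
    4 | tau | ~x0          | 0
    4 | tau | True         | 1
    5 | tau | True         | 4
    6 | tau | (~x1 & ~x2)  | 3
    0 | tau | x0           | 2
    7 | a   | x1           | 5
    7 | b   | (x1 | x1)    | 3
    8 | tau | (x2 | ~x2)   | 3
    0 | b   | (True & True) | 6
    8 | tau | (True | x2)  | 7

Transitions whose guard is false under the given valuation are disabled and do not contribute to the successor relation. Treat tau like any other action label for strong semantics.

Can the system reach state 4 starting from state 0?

Answer: REACHABLE

Trace:
Guard filter leaves 16 enabled edge(s).
L0 = {0}
L1 = {2,6,8}  now seen {0,2,6,8}
L2 = {1,3,4,7}  now seen {0,1,2,3,4,6,7,8}
L3 = {5}  now seen {0,1,2,3,4,5,6,7,8}
Reach set: {0,1,2,3,4,5,6,7,8}
Path to 4: b·b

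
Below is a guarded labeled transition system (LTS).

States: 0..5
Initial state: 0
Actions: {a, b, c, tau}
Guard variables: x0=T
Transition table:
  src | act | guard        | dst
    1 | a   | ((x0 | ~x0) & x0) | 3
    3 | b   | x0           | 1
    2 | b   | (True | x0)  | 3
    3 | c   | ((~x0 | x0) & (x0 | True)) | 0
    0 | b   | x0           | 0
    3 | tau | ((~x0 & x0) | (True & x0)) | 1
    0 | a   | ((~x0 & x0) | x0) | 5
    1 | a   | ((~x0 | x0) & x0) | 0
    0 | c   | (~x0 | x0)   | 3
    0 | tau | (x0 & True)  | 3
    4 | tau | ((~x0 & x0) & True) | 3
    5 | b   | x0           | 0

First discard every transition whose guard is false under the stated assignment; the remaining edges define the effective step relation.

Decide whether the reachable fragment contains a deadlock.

Answer: DEADLOCK-FREE

Trace:
R = {0,1,3,5}
  0: a→5  b→0  c→3  tau→3  [4 out]
  1: a→0  a→3  [2 out]
  3: b→1  c→0  tau→1  [3 out]
  5: b→0  [1 out]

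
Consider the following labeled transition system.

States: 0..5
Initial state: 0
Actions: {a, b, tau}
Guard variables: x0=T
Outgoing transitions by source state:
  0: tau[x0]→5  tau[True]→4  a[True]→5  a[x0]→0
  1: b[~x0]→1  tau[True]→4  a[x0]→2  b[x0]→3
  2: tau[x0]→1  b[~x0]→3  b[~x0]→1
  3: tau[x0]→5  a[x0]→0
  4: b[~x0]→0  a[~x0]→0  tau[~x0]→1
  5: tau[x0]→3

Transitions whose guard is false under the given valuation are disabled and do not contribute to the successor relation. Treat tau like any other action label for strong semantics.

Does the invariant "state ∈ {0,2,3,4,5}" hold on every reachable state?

Answer: INVARIANT HOLDS

Working:
Inv-set: {0,2,3,4,5}
Reachable = {0,3,4,5}
  0: ✓
  3: ✓
  4: ✓
  5: ✓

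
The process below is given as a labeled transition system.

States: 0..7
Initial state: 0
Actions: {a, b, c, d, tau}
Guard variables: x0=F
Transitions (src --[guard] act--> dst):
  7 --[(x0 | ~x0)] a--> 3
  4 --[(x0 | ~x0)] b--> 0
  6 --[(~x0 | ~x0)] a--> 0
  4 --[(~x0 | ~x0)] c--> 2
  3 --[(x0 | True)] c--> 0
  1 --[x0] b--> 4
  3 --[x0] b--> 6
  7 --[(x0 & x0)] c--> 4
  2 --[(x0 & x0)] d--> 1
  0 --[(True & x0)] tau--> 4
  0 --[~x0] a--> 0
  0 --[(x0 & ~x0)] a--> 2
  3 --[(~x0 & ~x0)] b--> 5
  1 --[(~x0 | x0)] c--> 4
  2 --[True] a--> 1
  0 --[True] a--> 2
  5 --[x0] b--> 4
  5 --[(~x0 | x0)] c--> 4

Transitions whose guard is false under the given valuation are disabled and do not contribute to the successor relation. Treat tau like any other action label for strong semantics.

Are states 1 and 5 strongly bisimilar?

Bisimulation quotient by refinement:
  round 0: {{0,1,2,3,4,5,6,7}}
  round 1: {{0,2,6,7},{1,5},{3,4}}
  round 2: {{0,6},{1,5},{2},{3},{4},{7}}
  round 3: {{0},{1,5},{2},{3},{4},{6},{7}}
stable after 4 split(s): 7 block(s)
[1]={1,5}  [5]={1,5}

Answer: BISIMILAR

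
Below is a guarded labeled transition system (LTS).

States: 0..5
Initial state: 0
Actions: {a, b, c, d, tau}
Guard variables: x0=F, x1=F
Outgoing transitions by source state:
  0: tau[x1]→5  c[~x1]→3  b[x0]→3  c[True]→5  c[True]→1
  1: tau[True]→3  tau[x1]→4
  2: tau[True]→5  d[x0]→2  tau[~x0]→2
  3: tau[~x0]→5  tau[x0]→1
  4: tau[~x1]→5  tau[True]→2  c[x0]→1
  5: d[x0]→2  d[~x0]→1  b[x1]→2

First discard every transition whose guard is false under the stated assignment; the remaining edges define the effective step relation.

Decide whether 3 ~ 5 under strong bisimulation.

Compute ~ classes (split until stable):
  round 0: {{0,1,2,3,4,5}}
  round 1: {{0},{1,2,3,4},{5}}
  round 2: {{0},{1},{2,4},{3},{5}}
5 equivalence class(es) (converged in 3)
[3]={3}  [5]={5}

Answer: NOT BISIMILAR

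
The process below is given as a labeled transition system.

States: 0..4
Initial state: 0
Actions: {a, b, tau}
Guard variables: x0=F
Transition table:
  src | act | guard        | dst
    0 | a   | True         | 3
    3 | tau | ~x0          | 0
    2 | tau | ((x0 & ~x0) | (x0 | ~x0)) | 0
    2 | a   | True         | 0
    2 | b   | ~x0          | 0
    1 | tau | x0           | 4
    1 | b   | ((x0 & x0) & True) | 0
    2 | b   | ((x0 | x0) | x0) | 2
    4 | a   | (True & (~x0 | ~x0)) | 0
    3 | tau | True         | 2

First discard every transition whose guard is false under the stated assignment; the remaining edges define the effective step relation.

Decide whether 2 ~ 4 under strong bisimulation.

Bisimulation quotient by refinement:
  round 0: {{0,1,2,3,4}}
  round 1: {{0,4},{1},{2},{3}}
  round 2: {{0},{1},{2},{3},{4}}
stable after 3 split(s): 5 block(s)
class of 2: {2}; class of 4: {4}

Answer: NOT BISIMILAR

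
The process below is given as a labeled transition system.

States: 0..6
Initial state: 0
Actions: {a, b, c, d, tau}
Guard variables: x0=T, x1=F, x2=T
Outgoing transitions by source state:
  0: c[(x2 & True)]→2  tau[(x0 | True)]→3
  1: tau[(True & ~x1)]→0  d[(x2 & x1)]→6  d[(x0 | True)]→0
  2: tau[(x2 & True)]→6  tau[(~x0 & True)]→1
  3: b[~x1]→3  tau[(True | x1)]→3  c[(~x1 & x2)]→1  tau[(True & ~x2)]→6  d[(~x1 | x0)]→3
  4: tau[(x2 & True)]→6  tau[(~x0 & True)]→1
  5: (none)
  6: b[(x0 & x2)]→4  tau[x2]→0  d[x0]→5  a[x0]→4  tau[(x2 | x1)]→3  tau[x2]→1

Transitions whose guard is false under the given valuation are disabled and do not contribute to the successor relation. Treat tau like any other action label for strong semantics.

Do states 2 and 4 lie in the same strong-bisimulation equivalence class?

Bisimulation quotient by refinement:
  P[0] = {{0,1,2,3,4,5,6}}
  P[1] = {{0},{1},{2,4},{3},{5},{6}}
stable after 2 split(s): 6 block(s)
2∈{2,4}, 4∈{2,4}

Answer: BISIMILAR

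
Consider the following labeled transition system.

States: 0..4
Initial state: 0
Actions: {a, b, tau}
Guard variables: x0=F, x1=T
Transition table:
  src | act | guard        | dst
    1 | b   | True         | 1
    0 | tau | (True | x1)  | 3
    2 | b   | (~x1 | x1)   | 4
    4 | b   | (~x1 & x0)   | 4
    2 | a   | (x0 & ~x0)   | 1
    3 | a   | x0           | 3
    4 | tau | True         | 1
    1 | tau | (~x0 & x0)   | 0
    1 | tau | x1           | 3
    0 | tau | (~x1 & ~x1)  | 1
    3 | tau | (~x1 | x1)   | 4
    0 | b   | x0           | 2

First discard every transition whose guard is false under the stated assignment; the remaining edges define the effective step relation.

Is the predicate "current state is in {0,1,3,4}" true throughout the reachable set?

Answer: INVARIANT HOLDS

Working:
Safe = {0,1,3,4}
Reachable = {0,1,3,4}
  0: safe
  1: safe
  3: safe
  4: safe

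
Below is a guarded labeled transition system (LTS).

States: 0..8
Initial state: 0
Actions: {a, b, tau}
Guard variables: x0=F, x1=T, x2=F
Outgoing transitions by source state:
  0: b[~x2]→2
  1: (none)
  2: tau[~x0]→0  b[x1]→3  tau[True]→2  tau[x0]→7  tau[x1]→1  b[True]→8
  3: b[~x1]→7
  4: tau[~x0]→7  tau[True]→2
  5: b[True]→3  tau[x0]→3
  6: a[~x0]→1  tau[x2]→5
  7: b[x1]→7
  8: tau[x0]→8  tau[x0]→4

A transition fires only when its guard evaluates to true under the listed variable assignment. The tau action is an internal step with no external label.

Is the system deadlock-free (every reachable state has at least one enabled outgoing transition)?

Answer: DEADLOCK at state 1

Trace:
R = {0,1,2,3,8}
  0: b→2  [1 exit(s)]
  1: ∅  [deadlock]
  2: b→3  b→8  tau→0  tau→1  tau→2  [5 exit(s)]
  3: ∅  [deadlock]
  8: ∅  [deadlock]
Path to 1: b·tau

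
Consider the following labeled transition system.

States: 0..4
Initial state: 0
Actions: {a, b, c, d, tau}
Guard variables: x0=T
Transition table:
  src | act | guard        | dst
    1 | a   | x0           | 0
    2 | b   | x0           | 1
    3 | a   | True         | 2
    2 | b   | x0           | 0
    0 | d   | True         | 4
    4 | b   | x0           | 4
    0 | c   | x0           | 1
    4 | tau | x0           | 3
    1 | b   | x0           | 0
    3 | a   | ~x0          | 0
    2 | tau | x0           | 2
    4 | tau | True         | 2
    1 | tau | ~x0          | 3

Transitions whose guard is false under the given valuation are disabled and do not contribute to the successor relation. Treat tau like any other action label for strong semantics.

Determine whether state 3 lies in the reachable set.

After dropping false guards: 11 live edges.
depth 0: {0}
depth 1: {1,4}  now seen {0,1,4}
depth 2: {2,3}  now seen {0,1,2,3,4}
Reach set: {0,1,2,3,4}
witness 3: d·tau

Answer: REACHABLE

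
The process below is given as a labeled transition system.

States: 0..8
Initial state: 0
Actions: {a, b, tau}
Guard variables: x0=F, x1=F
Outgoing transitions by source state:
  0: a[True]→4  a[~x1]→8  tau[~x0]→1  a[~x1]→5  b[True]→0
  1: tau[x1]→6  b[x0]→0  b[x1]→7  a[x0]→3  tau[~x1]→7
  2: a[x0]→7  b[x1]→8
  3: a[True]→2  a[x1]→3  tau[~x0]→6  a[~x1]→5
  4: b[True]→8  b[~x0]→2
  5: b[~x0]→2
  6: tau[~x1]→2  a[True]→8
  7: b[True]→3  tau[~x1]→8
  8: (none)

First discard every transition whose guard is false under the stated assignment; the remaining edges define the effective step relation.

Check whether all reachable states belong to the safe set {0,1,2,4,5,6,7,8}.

Answer: INVARIANT VIOLATED at state 3

Analysis:
Inv-set: {0,1,2,4,5,6,7,8}
Reach set: {0,1,2,3,4,5,6,7,8}
  0: ✓
  1: ✓
  2: ✓
  3: outside
  4: ✓
  5: ✓
  6: ✓
  7: ✓
  8: ✓
reach 3 via tau·tau·b — violates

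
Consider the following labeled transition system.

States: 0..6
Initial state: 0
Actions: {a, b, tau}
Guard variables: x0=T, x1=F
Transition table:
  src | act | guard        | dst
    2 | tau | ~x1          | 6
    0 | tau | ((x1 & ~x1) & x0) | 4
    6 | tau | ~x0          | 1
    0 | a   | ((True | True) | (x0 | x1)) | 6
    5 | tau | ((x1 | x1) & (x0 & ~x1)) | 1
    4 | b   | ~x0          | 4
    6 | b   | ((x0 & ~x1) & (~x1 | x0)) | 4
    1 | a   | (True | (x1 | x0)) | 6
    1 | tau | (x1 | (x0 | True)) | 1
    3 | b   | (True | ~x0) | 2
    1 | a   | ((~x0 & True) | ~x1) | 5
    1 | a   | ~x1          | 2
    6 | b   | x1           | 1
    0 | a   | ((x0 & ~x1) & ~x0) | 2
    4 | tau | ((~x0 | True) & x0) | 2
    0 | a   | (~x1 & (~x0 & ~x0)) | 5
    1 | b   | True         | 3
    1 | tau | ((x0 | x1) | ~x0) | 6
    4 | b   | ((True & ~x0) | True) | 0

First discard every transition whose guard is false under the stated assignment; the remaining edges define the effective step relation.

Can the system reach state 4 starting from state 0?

Answer: REACHABLE

Analysis:
12 transition(s) survive guard evaluation.
Layer 0: {0}
Layer 1: {6}  now seen {0,6}
Layer 2: {4}  now seen {0,4,6}
Layer 3: {2}  now seen {0,2,4,6}
Reach set: {0,2,4,6}
Path to 4: a·b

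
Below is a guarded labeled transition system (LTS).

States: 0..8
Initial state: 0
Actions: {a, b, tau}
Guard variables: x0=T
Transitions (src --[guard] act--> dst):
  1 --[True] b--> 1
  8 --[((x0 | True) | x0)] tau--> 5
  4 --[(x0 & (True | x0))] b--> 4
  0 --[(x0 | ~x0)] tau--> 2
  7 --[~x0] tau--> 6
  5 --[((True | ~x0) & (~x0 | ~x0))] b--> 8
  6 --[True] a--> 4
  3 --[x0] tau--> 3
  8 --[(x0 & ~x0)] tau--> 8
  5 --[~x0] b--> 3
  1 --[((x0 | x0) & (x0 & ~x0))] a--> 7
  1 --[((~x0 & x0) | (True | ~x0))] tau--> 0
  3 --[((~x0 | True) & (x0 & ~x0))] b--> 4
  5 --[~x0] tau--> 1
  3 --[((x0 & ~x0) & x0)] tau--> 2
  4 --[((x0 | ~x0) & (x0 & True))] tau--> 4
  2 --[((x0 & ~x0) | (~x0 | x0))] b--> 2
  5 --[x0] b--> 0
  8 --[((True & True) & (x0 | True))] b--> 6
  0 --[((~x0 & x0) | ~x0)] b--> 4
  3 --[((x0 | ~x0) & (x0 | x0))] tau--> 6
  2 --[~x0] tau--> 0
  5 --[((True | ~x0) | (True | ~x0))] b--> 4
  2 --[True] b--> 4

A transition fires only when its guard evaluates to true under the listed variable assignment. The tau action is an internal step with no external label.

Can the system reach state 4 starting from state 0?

Answer: REACHABLE

Working:
Guard filter leaves 14 enabled edge(s).
Layer 0: {0}
Layer 1: {2}  cumulative {0,2}
Layer 2: {4}  cumulative {0,2,4}
R = {0,2,4}
witness 4: tau·b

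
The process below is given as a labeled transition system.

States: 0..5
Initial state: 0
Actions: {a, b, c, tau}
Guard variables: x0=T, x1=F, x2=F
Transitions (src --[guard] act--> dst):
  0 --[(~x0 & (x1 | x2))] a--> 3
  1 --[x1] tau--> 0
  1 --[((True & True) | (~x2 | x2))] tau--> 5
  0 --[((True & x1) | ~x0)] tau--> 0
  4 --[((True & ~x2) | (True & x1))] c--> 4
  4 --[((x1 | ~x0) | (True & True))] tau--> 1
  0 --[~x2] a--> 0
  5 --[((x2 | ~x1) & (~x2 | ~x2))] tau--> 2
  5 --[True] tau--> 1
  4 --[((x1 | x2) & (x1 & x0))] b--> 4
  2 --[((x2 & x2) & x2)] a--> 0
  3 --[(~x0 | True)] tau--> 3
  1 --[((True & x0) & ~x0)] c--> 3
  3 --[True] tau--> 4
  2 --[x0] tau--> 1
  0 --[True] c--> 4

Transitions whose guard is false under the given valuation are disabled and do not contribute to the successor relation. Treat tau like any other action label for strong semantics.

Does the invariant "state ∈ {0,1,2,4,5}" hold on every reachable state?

Safe = {0,1,2,4,5}
R = {0,1,2,4,5}
  0: safe
  1: safe
  2: safe
  4: safe
  5: safe

Answer: INVARIANT HOLDS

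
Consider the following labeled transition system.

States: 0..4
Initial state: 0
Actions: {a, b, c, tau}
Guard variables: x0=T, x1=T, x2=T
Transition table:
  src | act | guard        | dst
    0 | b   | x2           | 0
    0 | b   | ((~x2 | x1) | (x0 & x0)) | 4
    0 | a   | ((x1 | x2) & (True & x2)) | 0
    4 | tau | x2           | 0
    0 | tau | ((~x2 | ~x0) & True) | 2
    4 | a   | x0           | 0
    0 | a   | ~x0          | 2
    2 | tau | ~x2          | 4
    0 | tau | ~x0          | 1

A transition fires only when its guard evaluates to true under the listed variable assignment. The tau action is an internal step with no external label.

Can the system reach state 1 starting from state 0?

Guard filter leaves 5 enabled edge(s).
depth 0: {0}
depth 1: {4}  now seen {0,4}
Reach set: {0,4}

Answer: UNREACHABLE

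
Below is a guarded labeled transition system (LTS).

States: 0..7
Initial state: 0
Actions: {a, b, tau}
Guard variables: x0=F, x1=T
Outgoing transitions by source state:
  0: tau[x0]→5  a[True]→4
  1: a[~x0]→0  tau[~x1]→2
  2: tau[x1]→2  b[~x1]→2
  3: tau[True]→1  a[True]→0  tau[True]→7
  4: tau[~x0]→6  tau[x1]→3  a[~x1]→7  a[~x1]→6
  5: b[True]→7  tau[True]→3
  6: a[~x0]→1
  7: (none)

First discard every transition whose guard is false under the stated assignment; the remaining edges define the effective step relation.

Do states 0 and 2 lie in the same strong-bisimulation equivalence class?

Bisimulation quotient by refinement:
  π0 = {{0,1,2,3,4,5,6,7}}
  π1 = {{0,1,6},{2,4},{3},{5},{7}}
  π2 = {{0},{1,6},{2},{3},{4},{5},{7}}
  π3 = {{0},{1},{2},{3},{4},{5},{6},{7}}
Fixed point at round 4; 8 class(es).
class of 0: {0}; class of 2: {2}

Answer: NOT BISIMILAR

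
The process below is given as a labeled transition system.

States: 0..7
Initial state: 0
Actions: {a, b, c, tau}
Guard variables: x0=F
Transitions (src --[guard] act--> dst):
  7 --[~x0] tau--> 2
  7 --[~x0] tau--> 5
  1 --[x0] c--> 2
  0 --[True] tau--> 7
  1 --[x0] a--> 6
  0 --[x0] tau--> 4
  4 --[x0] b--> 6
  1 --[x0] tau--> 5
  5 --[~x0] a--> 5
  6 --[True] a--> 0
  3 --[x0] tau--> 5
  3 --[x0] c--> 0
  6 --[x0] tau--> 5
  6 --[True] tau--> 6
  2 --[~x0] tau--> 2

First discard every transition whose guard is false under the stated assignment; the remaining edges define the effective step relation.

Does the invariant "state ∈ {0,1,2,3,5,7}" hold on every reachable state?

Allowed set {0,1,2,3,5,7}
R = {0,2,5,7}
  0: ok
  2: ok
  5: ok
  7: ok

Answer: INVARIANT HOLDS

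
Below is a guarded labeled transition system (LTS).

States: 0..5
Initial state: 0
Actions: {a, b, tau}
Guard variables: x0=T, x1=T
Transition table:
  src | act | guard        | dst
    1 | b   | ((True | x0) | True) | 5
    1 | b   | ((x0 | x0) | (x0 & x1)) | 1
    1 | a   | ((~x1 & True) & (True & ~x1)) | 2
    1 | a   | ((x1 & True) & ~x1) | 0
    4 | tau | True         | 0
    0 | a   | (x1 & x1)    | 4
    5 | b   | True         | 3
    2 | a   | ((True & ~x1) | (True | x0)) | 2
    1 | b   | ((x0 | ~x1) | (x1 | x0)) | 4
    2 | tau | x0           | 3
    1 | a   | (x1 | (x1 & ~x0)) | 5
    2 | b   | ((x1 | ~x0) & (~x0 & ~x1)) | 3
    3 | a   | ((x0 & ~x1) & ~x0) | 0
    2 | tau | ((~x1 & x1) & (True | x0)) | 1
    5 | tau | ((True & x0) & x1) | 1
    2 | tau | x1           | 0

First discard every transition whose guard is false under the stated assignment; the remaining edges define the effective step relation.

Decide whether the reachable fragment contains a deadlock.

Reachable = {0,4}
  0: a→4  [deg 1]
  4: tau→0  [deg 1]

Answer: DEADLOCK-FREE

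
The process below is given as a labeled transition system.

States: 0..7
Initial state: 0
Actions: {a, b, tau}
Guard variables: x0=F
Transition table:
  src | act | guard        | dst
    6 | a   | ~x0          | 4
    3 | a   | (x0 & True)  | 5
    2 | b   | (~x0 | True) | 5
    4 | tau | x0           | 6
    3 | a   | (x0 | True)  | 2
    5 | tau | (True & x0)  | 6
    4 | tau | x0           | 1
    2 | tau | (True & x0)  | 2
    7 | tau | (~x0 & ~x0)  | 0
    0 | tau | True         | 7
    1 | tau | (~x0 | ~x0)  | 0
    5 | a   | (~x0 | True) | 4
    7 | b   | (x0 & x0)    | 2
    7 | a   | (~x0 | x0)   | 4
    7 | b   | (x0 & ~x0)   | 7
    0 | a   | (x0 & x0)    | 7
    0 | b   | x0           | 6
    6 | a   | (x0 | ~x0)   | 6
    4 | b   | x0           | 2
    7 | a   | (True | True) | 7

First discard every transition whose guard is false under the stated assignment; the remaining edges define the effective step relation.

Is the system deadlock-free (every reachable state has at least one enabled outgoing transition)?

Answer: DEADLOCK at state 4

Trace:
Reach set: {0,4,7}
  0: tau→7  [1 exit(s)]
  4: ∅  [no exit]
  7: a→4  a→7  tau→0  [3 exit(s)]
witness 4: tau·a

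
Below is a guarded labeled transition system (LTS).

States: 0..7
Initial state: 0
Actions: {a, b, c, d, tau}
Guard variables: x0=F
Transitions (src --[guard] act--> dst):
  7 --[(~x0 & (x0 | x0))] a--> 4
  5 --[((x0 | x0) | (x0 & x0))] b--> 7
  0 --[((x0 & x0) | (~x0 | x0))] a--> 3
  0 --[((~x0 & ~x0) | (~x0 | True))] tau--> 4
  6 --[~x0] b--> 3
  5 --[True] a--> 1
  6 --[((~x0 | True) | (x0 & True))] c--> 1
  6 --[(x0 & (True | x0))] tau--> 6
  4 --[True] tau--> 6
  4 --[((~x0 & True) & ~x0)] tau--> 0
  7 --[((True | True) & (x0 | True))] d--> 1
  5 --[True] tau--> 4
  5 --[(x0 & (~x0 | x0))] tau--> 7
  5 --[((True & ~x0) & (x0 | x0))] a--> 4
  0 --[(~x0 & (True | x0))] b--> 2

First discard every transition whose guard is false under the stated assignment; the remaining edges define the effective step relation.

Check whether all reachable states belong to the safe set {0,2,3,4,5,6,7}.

Allowed set {0,2,3,4,5,6,7}
Reach set: {0,1,2,3,4,6}
  0: safe
  1: ✗ unsafe
  2: safe
  3: safe
  4: safe
  6: safe
counterexample path to 1: tau·tau·c

Answer: INVARIANT VIOLATED at state 1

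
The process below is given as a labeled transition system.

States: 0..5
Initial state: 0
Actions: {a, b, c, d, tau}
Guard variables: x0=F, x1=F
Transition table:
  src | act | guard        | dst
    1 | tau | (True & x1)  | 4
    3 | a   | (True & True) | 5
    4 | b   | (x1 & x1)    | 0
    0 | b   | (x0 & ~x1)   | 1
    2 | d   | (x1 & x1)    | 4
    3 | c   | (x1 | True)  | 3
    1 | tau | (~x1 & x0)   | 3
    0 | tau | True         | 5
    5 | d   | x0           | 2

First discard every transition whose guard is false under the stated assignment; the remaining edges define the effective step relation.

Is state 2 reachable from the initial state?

Answer: UNREACHABLE

Trace:
Guard filter leaves 3 enabled edge(s).
depth 0: {0}
depth 1: {5}  cumulative {0,5}
Reachable = {0,5}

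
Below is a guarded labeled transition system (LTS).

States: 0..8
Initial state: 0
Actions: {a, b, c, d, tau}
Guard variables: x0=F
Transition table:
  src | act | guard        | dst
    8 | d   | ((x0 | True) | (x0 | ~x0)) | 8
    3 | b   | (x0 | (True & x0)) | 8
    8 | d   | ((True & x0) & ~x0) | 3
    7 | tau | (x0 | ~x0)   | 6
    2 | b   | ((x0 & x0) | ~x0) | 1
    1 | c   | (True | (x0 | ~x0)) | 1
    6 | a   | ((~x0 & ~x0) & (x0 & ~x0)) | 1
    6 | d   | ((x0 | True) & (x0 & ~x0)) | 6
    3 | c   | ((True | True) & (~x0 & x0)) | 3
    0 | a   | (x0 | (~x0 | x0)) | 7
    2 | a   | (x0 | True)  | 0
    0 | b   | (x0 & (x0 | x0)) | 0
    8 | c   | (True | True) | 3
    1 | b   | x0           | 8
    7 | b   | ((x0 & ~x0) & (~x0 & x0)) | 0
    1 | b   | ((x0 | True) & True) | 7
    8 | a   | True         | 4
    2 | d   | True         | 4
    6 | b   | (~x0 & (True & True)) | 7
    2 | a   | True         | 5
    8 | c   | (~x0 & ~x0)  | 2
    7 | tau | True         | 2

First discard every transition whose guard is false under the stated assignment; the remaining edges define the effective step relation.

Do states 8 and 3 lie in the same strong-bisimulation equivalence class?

Answer: NOT BISIMILAR

Working:
Compute ~ classes (split until stable):
  round 0: {{0,1,2,3,4,5,6,7,8}}
  round 1: {{0},{1},{2},{3,4,5},{6},{7},{8}}
Fixed point at round 2; 7 class(es).
8∈{8}, 3∈{3,4,5}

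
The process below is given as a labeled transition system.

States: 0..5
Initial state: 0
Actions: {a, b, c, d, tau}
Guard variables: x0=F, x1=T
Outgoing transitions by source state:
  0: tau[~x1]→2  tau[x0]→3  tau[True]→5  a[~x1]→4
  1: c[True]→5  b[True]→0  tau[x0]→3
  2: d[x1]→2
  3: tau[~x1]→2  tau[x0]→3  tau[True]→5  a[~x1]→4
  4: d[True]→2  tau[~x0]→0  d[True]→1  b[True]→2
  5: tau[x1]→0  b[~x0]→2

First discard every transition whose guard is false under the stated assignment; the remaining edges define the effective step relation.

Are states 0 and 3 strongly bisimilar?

Refine partition for ~:
  P[0] = {{0,1,2,3,4,5}}
  P[1] = {{0,3},{1},{2},{4},{5}}
5 equivalence class(es) (converged in 2)
0∈{0,3}, 3∈{0,3}

Answer: BISIMILAR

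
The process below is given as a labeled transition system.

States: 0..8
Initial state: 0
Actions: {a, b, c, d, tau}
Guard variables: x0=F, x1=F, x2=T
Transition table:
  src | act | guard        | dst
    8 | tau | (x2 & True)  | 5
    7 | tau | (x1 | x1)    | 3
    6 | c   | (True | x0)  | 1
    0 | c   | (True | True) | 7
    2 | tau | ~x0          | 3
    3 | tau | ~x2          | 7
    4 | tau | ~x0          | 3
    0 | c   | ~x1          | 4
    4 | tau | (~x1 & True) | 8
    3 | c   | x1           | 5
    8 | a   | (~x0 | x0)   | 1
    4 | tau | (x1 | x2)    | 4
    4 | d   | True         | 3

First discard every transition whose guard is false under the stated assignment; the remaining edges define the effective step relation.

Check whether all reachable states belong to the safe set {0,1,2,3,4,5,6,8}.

Answer: INVARIANT VIOLATED at state 7

Trace:
Allowed set {0,1,2,3,4,5,6,8}
Reachable = {0,1,3,4,5,7,8}
  0: ok
  1: ok
  3: ok
  4: ok
  5: ok
  7: ✗ unsafe
  8: ok
witness against invariant: c → 7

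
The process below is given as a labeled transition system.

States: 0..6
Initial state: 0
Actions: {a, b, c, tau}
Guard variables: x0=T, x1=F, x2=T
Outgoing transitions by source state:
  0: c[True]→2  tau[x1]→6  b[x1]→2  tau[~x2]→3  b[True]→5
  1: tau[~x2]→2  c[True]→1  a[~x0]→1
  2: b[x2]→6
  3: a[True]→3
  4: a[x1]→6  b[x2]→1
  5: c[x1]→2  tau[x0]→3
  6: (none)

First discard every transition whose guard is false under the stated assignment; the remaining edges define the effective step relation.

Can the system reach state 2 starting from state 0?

7 transition(s) survive guard evaluation.
L0 = {0}
L1 = {2,5}  now seen {0,2,5}
L2 = {3,6}  now seen {0,2,3,5,6}
R = {0,2,3,5,6}
trace reaching 2: c

Answer: REACHABLE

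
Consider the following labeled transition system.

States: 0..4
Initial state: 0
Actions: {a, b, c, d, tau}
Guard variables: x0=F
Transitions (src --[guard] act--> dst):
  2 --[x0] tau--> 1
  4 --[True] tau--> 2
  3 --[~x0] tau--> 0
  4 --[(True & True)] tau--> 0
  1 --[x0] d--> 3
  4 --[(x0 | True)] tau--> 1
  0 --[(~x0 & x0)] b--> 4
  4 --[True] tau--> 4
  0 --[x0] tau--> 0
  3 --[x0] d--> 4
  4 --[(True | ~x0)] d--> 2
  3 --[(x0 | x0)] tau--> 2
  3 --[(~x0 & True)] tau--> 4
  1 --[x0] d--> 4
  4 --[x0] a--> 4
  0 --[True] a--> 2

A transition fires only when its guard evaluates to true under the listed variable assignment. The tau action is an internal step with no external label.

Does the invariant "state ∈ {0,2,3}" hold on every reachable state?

Answer: INVARIANT HOLDS

Trace:
Inv-set: {0,2,3}
R = {0,2}
  0: ok
  2: ok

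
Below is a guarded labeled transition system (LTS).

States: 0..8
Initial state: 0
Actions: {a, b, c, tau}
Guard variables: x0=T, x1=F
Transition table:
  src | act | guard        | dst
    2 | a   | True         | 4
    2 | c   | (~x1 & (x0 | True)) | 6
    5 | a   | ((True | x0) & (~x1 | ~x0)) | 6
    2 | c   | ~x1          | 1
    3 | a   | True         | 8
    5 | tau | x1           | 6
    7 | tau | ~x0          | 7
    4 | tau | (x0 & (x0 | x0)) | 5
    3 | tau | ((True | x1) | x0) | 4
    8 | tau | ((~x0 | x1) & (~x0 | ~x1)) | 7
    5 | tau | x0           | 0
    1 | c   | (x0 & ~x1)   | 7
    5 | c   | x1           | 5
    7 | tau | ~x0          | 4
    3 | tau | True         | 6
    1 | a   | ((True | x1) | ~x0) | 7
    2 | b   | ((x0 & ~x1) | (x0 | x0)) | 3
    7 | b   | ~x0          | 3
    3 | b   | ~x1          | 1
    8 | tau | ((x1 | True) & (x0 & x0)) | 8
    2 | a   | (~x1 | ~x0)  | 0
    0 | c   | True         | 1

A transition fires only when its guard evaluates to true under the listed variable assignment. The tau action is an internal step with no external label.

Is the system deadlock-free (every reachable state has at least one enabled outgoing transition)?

Reach set: {0,1,7}
  0: c→1  [1 exit(s)]
  1: a→7  c→7  [2 exit(s)]
  7: ∅  [no exit]
Path to 7: c·c

Answer: DEADLOCK at state 7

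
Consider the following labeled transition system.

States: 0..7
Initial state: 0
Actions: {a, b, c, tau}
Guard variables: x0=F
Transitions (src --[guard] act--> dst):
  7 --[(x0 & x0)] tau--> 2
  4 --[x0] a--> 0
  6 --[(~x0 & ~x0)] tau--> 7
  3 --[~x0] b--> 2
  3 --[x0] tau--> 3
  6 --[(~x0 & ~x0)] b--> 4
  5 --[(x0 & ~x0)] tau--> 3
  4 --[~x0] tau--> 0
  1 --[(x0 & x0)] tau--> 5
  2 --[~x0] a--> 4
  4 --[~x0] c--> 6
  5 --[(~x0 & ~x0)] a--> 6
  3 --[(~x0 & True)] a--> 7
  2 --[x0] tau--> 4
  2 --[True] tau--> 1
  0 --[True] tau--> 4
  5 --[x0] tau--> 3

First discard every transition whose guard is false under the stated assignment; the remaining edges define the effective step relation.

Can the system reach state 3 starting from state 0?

After dropping false guards: 10 live edges.
L0 = {0}
L1 = {4}  now seen {0,4}
L2 = {6}  now seen {0,4,6}
L3 = {7}  now seen {0,4,6,7}
Reach set: {0,4,6,7}

Answer: UNREACHABLE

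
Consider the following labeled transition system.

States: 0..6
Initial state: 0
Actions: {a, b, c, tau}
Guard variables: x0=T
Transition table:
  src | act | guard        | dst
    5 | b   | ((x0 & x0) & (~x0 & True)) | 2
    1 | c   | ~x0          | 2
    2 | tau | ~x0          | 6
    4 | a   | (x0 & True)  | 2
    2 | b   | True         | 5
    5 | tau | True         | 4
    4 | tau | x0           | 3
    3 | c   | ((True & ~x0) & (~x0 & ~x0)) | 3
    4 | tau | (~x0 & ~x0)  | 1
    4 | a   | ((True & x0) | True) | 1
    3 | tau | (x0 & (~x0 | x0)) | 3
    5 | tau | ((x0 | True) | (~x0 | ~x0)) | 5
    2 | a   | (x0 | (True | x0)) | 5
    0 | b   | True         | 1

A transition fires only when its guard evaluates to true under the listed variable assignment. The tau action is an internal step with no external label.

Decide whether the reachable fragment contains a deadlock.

Reach set: {0,1}
  0: b→1  [1 out]
  1: ∅  [no exit]
witness 1: b

Answer: DEADLOCK at state 1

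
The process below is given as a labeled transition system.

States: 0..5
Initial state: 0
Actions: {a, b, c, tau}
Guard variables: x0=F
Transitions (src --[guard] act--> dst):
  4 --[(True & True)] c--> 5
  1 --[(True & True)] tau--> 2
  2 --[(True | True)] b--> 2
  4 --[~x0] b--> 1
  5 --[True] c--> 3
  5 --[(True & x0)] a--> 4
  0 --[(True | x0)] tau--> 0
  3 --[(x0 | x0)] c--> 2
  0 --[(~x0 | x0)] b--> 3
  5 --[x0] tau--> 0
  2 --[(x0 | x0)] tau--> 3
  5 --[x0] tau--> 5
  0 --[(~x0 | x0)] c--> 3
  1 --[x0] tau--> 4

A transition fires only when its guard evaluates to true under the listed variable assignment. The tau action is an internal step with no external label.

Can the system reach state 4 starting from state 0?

After dropping false guards: 8 live edges.
L0 = {0}
L1 = {3}  now seen {0,3}
Reachable = {0,3}

Answer: UNREACHABLE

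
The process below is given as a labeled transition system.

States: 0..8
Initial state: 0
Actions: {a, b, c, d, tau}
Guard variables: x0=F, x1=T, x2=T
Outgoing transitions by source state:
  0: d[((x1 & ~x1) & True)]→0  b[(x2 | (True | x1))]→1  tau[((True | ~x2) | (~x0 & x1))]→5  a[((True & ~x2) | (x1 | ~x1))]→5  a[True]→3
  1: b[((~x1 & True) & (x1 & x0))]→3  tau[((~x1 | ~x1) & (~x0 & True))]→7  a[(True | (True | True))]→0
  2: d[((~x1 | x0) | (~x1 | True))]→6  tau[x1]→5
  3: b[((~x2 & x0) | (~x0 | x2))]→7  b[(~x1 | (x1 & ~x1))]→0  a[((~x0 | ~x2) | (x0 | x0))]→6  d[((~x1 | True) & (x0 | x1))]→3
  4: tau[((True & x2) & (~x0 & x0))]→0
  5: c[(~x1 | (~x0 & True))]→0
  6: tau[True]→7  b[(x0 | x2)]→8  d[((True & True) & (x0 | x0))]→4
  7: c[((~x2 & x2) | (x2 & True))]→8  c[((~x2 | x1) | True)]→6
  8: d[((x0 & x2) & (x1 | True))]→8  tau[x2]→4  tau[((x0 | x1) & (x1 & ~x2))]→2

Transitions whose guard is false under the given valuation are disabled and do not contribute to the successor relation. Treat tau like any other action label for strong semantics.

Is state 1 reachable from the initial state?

16 transition(s) survive guard evaluation.
Layer 0: {0}
Layer 1: {1,3,5}  total {0,1,3,5}
Layer 2: {6,7}  total {0,1,3,5,6,7}
Layer 3: {8}  total {0,1,3,5,6,7,8}
Layer 4: {4}  total {0,1,3,4,5,6,7,8}
Reach set: {0,1,3,4,5,6,7,8}
witness 1: b

Answer: REACHABLE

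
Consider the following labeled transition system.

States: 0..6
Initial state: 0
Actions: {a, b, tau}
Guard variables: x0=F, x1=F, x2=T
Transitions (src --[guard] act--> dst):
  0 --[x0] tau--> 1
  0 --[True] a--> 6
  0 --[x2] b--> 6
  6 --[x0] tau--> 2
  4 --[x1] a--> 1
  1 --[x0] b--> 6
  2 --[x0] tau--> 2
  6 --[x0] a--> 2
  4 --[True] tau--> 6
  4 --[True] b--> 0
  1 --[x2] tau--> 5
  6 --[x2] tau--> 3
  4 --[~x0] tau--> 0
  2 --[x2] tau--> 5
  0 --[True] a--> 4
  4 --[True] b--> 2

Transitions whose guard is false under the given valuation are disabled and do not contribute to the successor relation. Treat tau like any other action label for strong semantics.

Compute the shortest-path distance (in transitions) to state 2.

Breadth-first toward 2:
  Layer 0: {0}
  Layer 1: {4,6}
  Layer 2: {2,3}
depth(2)=2, e.g. a·b

Answer: 2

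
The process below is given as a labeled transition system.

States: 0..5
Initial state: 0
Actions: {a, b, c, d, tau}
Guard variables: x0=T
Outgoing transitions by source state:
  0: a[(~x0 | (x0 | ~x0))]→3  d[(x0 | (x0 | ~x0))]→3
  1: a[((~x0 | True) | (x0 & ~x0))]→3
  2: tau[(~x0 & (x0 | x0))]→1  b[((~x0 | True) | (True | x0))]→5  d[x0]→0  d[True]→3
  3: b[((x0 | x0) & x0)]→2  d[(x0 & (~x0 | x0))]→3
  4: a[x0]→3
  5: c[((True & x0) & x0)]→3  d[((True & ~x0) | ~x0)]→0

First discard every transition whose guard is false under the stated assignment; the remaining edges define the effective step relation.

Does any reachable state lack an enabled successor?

Reachable = {0,2,3,5}
  0: a→3  d→3  [2 exit(s)]
  2: b→5  d→0  d→3  [3 exit(s)]
  3: b→2  d→3  [2 exit(s)]
  5: c→3  [1 exit(s)]

Answer: DEADLOCK-FREE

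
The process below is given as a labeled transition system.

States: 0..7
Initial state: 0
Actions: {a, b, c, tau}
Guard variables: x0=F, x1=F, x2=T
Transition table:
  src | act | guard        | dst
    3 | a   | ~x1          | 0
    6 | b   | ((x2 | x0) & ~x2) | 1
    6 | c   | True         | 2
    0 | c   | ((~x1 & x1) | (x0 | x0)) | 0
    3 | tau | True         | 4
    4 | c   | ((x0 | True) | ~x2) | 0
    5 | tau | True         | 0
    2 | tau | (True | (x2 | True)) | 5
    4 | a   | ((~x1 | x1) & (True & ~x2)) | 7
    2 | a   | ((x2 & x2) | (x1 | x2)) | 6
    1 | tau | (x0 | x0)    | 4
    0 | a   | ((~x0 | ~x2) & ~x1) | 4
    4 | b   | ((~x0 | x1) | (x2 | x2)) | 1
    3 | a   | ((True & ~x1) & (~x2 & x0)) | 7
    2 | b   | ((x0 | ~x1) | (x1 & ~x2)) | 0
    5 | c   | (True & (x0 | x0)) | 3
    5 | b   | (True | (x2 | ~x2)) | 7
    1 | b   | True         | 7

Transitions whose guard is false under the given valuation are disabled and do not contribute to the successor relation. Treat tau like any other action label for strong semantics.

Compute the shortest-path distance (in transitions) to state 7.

Answer: 3

Trace:
BFS to 7:
  L0 = {0}
  L1 = {4}
  L2 = {1}
  L3 = {7}
first hit 7 at d=3 via a·b·b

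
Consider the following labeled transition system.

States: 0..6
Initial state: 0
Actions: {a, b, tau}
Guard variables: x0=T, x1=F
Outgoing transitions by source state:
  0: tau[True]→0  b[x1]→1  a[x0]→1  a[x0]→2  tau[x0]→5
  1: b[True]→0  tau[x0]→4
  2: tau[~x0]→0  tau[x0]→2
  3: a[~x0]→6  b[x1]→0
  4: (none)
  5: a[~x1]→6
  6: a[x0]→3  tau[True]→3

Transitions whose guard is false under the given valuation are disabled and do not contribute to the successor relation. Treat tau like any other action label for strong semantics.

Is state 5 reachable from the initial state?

Answer: REACHABLE

Working:
After dropping false guards: 10 live edges.
L0 = {0}
L1 = {1,2,5}  cumulative {0,1,2,5}
L2 = {4,6}  cumulative {0,1,2,4,5,6}
L3 = {3}  cumulative {0,1,2,3,4,5,6}
R = {0,1,2,3,4,5,6}
trace reaching 5: tau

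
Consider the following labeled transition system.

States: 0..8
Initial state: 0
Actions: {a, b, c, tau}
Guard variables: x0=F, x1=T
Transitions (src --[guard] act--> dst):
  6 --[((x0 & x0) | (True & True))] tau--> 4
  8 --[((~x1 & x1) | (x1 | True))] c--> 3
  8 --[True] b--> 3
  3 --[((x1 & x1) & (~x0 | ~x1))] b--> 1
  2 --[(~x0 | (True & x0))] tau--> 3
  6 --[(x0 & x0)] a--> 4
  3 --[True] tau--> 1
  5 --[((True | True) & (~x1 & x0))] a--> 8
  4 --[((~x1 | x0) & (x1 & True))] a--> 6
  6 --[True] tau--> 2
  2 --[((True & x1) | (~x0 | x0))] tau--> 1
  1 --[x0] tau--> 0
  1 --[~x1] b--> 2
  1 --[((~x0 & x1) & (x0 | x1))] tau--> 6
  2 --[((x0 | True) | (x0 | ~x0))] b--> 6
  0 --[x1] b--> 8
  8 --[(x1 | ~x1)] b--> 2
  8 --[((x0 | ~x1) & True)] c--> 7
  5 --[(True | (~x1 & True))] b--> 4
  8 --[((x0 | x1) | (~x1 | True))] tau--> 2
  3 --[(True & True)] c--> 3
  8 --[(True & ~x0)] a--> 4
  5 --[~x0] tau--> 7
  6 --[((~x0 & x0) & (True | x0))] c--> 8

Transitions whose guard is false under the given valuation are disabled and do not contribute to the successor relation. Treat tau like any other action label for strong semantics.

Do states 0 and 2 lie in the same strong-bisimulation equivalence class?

Refine partition for ~:
  P[0] = {{0,1,2,3,4,5,6,7,8}}
  P[1] = {{0},{1,6},{2,5},{3},{4,7},{8}}
  P[2] = {{0},{1},{2},{3},{4,7},{5},{6},{8}}
Fixed point at round 3; 8 class(es).
[0]={0}  [2]={2}

Answer: NOT BISIMILAR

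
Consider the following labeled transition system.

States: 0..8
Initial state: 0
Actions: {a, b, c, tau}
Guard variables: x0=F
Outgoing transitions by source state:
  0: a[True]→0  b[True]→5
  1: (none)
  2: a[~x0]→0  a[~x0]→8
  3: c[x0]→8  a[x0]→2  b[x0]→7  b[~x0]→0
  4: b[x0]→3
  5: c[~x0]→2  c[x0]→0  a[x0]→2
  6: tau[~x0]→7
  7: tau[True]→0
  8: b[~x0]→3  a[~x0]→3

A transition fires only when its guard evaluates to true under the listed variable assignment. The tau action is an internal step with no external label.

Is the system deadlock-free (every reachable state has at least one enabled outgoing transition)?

Answer: DEADLOCK-FREE

Trace:
Reachable = {0,2,3,5,8}
  0: a→0  b→5  [2 out]
  2: a→0  a→8  [2 out]
  3: b→0  [1 out]
  5: c→2  [1 out]
  8: a→3  b→3  [2 out]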